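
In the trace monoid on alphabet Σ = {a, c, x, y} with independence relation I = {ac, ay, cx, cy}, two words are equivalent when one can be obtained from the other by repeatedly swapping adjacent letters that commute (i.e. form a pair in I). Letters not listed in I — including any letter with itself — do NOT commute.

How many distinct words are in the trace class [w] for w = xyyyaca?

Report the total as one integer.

piece 0:x — minimal
piece 1:y rests on {0:x}
piece 2:y rests on {1:y}
piece 3:y rests on {2:y}
piece 4:a rests on {0:x}
piece 5:c — minimal
piece 6:a rests on {4:a}
minimal pieces: {0:x, 5:c}
ways to finish when only these pieces remain (= sum over removing one remaining piece with nothing left below it):
  1 left: {3}→1  {5}→1  {6}→1
  2 left: {2,3}→1  {3,5}→2  {3,6}→2  {4,6}→1  {5,6}→2
  3 left: {1,2,3}→1  {2,3,5}→3  {2,3,6}→3  {3,4,6}→3  {3,5,6}→6  {4,5,6}→3
  4 left: {1,2,3,5}→4  {1,2,3,6}→4  {2,3,4,6}→6  {2,3,5,6}→12  {3,4,5,6}→12
  5 left: {1,2,3,4,6}→10  {1,2,3,5,6}→20  {2,3,4,5,6}→30
  placing 0:x first → 60 extensions
  placing 5:c first → 10 extensions
total linear extensions = 70

70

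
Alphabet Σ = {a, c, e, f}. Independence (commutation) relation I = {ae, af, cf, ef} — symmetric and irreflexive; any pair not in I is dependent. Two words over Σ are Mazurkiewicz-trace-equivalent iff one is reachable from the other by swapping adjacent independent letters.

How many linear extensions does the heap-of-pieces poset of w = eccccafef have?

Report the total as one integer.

0(e) covers ∅
1(c) covers 0:e
2(c) covers 1:c
3(c) covers 2:c
4(c) covers 3:c
5(a) covers 4:c
6(f) covers ∅
7(e) covers 4:c
8(f) covers 6:f
floor of heap: 0:e, 6:f
completions by unplaced set U, small U first (add the entries for U minus each lowest piece of U):
  |U|=1: {5}:1  {7}:1  {8}:1
  |U|=2: {5,7}:2  {5,8}:2  {6,8}:1  {7,8}:2
  |U|=3: {4,5,7}:2  {5,6,8}:3  {5,7,8}:6  {6,7,8}:3
  |U|=4: {3,4,5,7}:2  {4,5,7,8}:8  {5,6,7,8}:12
  |U|=5: {2,3,4,5,7}:2  {3,4,5,7,8}:10  {4,5,6,7,8}:20
  |U|=6: {1,2,3,4,5,7}:2  {2,3,4,5,7,8}:12  {3,4,5,6,7,8}:30
  |U|=7: {0,1,2,3,4,5,7}:2  {1,2,3,4,5,7,8}:14  {2,3,4,5,6,7,8}:42
  start at 0(e): 56
  start at 6(f): 16
sum over floor = 72

72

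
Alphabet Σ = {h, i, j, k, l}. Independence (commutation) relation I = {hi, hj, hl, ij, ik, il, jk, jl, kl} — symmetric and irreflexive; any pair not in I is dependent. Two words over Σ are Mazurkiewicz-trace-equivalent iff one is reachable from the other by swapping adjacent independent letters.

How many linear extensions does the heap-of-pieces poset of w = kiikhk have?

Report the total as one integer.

15

#0=k has no predecessor
#1=i has no predecessor
#2=i depends on [1:i]
#3=k depends on [0:k]
#4=h depends on [3:k]
#5=k depends on [4:h]
sources: [0:k, 1:i]
N(rest) = Σ N(rest − s) over sources s of rest; N(one piece) = 1:
  size 1 → [2]=1  [5]=1
  size 2 → [1,2]=1  [2,5]=2  [4,5]=1
  size 3 → [1,2,5]=3  [2,4,5]=3  [3,4,5]=1
  size 4 → [0,3,4,5]=1  [1,2,4,5]=6  [2,3,4,5]=4
  first=0(k) contributes 10
  first=1(i) contributes 5
|[w]| = 15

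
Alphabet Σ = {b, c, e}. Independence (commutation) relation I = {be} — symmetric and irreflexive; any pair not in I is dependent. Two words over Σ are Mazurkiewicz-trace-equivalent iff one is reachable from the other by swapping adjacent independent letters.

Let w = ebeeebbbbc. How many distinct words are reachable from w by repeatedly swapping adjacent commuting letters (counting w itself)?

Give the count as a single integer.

126

piece 0:e — minimal
piece 1:b — minimal
piece 2:e rests on {0:e}
piece 3:e rests on {2:e}
piece 4:e rests on {3:e}
piece 5:b rests on {1:b}
piece 6:b rests on {5:b}
piece 7:b rests on {6:b}
piece 8:b rests on {7:b}
piece 9:c rests on {4:e, 8:b}
minimal pieces: {0:e, 1:b}
ways to finish when only these pieces remain (= sum over removing one remaining piece with nothing left below it):
  1 left: {9}→1
  2 left: {4,9}→1  {8,9}→1
  3 left: {3,4,9}→1  {4,8,9}→2  {7,8,9}→1
  4 left: {2,3,4,9}→1  {3,4,8,9}→3  {4,7,8,9}→3  {6,7,8,9}→1
  5 left: {0,2,3,4,9}→1  {2,3,4,8,9}→4  {3,4,7,8,9}→6  {4,6,7,8,9}→4  {5,6,7,8,9}→1
  6 left: {0,2,3,4,8,9}→5  {1,5,6,7,8,9}→1  {2,3,4,7,8,9}→10  {3,4,6,7,8,9}→10  {4,5,6,7,8,9}→5
  7 left: {0,2,3,4,7,8,9}→15  {1,4,5,6,7,8,9}→6  {2,3,4,6,7,8,9}→20  {3,4,5,6,7,8,9}→15
  8 left: {0,2,3,4,6,7,8,9}→35  {1,3,4,5,6,7,8,9}→21  {2,3,4,5,6,7,8,9}→35
  placing 0:e first → 56 extensions
  placing 1:b first → 70 extensions
total linear extensions = 126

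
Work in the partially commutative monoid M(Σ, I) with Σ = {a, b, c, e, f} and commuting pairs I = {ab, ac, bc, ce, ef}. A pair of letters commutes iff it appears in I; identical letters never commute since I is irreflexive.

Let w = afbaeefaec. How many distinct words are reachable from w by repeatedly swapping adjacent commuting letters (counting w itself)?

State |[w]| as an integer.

drop 0:a onto floor
drop 1:f onto {0:a}
drop 2:b onto {1:f}
drop 3:a onto {1:f}
drop 4:e onto {2:b, 3:a}
drop 5:e onto {4:e}
drop 6:f onto {2:b, 3:a}
drop 7:a onto {5:e, 6:f}
drop 8:e onto {7:a}
drop 9:c onto {6:f}
ground layer = {0:a}
drop-orders for the pieces not yet dropped (sum over which currently-grounded one goes next):
  1 to go: {8} 1  {9} 1
  2 to go: {7,8} 1  {8,9} 2
  3 to go: {5,7,8} 1  {7,8,9} 3
  4 to go: {4,5,7,8} 1  {5,7,8,9} 4  {6,7,8,9} 3
  5 to go: {4,5,7,8,9} 5  {5,6,7,8,9} 7
  6 to go: {4,5,6,7,8,9} 12
  7 to go: {2,4,5,6,7,8,9} 12  {3,4,5,6,7,8,9} 12
  8 to go: {2,3,4,5,6,7,8,9} 24
  if 0:a drops first: 24 orders

24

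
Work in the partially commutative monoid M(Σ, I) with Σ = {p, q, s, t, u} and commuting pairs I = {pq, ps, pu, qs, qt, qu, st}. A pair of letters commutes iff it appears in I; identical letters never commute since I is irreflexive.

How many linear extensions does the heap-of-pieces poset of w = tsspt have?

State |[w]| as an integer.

#0=t has no predecessor
#1=s has no predecessor
#2=s depends on [1:s]
#3=p depends on [0:t]
#4=t depends on [3:p]
sources: [0:t, 1:s]
N(rest) = Σ N(rest − s) over sources s of rest; N(one piece) = 1:
  size 1 → [2]=1  [4]=1
  size 2 → [1,2]=1  [2,4]=2  [3,4]=1
  size 3 → [0,3,4]=1  [1,2,4]=3  [2,3,4]=3
  first=0(t) contributes 6
  first=1(s) contributes 4
|[w]| = 10

10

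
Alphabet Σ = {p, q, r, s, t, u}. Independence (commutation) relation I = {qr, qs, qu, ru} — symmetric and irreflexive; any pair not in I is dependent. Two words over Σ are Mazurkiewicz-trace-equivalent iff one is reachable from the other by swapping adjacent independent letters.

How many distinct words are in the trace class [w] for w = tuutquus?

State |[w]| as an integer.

drop 0:t onto floor
drop 1:u onto {0:t}
drop 2:u onto {1:u}
drop 3:t onto {2:u}
drop 4:q onto {3:t}
drop 5:u onto {3:t}
drop 6:u onto {5:u}
drop 7:s onto {6:u}
ground layer = {0:t}
drop-orders for the pieces not yet dropped (sum over which currently-grounded one goes next):
  1 to go: {4} 1  {7} 1
  2 to go: {4,7} 2  {6,7} 1
  3 to go: {4,6,7} 3  {5,6,7} 1
  4 to go: {4,5,6,7} 4
  5 to go: {3,4,5,6,7} 4
  6 to go: {2,3,4,5,6,7} 4
  if 0:t drops first: 4 orders

4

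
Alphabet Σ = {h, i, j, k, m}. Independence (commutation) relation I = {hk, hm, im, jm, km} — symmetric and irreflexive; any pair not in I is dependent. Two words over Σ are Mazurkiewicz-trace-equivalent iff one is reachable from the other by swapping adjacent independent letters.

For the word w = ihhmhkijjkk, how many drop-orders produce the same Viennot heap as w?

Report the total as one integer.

44

0(i) covers ∅
1(h) covers 0:i
2(h) covers 1:h
3(m) covers ∅
4(h) covers 2:h
5(k) covers 0:i
6(i) covers 4:h, 5:k
7(j) covers 6:i
8(j) covers 7:j
9(k) covers 8:j
10(k) covers 9:k
floor of heap: 0:i, 3:m
completions by unplaced set U, small U first (add the entries for U minus each lowest piece of U):
  |U|=1: {3}:1  {10}:1
  |U|=2: {3,10}:2  {9,10}:1
  |U|=3: {3,9,10}:3  {8,9,10}:1
  |U|=4: {3,8,9,10}:4  {7,8,9,10}:1
  |U|=5: {3,7,8,9,10}:5  {6,7,8,9,10}:1
  |U|=6: {3,6,7,8,9,10}:6  {4,6,7,8,9,10}:1  {5,6,7,8,9,10}:1
  |U|=7: {2,4,6,7,8,9,10}:1  {3,4,6,7,8,9,10}:7  {3,5,6,7,8,9,10}:7  {4,5,6,7,8,9,10}:2
  |U|=8: {1,2,4,6,7,8,9,10}:1  {2,3,4,6,7,8,9,10}:8  {2,4,5,6,7,8,9,10}:3  {3,4,5,6,7,8,9,10}:16
  |U|=9: {1,2,3,4,6,7,8,9,10}:9  {1,2,4,5,6,7,8,9,10}:4  {2,3,4,5,6,7,8,9,10}:27
  start at 0(i): 40
  start at 3(m): 4
sum over floor = 44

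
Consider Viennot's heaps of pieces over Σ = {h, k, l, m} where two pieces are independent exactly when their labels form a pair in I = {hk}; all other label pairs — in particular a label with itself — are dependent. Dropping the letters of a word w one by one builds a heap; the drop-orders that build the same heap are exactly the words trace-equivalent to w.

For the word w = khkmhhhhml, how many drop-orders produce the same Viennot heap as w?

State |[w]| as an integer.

#0=k has no predecessor
#1=h has no predecessor
#2=k depends on [0:k]
#3=m depends on [1:h, 2:k]
#4=h depends on [3:m]
#5=h depends on [4:h]
#6=h depends on [5:h]
#7=h depends on [6:h]
#8=m depends on [7:h]
#9=l depends on [8:m]
sources: [0:k, 1:h]
N(rest) = Σ N(rest − s) over sources s of rest; N(one piece) = 1:
  size 1 → [9]=1
  size 2 → [8,9]=1
  size 3 → [7,8,9]=1
  size 4 → [6,7,8,9]=1
  size 5 → [5,6,7,8,9]=1
  size 6 → [4,5,6,7,8,9]=1
  size 7 → [3,4,5,6,7,8,9]=1
  size 8 → [1,3,4,5,6,7,8,9]=1  [2,3,4,5,6,7,8,9]=1
  first=0(k) contributes 2
  first=1(h) contributes 1
|[w]| = 3

3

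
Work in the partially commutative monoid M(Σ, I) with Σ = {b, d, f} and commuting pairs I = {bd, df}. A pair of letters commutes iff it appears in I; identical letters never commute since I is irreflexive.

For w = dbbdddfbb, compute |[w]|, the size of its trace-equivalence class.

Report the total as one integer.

126

piece 0:d — minimal
piece 1:b — minimal
piece 2:b rests on {1:b}
piece 3:d rests on {0:d}
piece 4:d rests on {3:d}
piece 5:d rests on {4:d}
piece 6:f rests on {2:b}
piece 7:b rests on {6:f}
piece 8:b rests on {7:b}
minimal pieces: {0:d, 1:b}
ways to finish when only these pieces remain (= sum over removing one remaining piece with nothing left below it):
  1 left: {5}→1  {8}→1
  2 left: {4,5}→1  {5,8}→2  {7,8}→1
  3 left: {3,4,5}→1  {4,5,8}→3  {5,7,8}→3  {6,7,8}→1
  4 left: {0,3,4,5}→1  {2,6,7,8}→1  {3,4,5,8}→4  {4,5,7,8}→6  {5,6,7,8}→4
  5 left: {0,3,4,5,8}→5  {1,2,6,7,8}→1  {2,5,6,7,8}→5  {3,4,5,7,8}→10  {4,5,6,7,8}→10
  6 left: {0,3,4,5,7,8}→15  {1,2,5,6,7,8}→6  {2,4,5,6,7,8}→15  {3,4,5,6,7,8}→20
  7 left: {0,3,4,5,6,7,8}→35  {1,2,4,5,6,7,8}→21  {2,3,4,5,6,7,8}→35
  placing 0:d first → 56 extensions
  placing 1:b first → 70 extensions
total linear extensions = 126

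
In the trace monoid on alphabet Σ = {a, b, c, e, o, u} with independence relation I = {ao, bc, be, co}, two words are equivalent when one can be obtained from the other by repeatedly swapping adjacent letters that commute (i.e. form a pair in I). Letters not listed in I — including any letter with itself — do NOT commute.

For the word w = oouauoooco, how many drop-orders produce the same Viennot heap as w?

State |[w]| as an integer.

drop 0:o onto floor
drop 1:o onto {0:o}
drop 2:u onto {1:o}
drop 3:a onto {2:u}
drop 4:u onto {3:a}
drop 5:o onto {4:u}
drop 6:o onto {5:o}
drop 7:o onto {6:o}
drop 8:c onto {4:u}
drop 9:o onto {7:o}
ground layer = {0:o}
drop-orders for the pieces not yet dropped (sum over which currently-grounded one goes next):
  1 to go: {8} 1  {9} 1
  2 to go: {7,9} 1  {8,9} 2
  3 to go: {6,7,9} 1  {7,8,9} 3
  4 to go: {5,6,7,9} 1  {6,7,8,9} 4
  5 to go: {5,6,7,8,9} 5
  6 to go: {4,5,6,7,8,9} 5
  7 to go: {3,4,5,6,7,8,9} 5
  8 to go: {2,3,4,5,6,7,8,9} 5
  if 0:o drops first: 5 orders

5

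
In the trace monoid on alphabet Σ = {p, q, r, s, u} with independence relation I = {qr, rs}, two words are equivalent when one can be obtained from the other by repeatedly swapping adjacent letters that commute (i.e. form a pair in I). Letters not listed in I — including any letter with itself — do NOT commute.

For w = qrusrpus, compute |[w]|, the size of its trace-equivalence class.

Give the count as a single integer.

drop 0:q onto floor
drop 1:r onto floor
drop 2:u onto {0:q, 1:r}
drop 3:s onto {2:u}
drop 4:r onto {2:u}
drop 5:p onto {3:s, 4:r}
drop 6:u onto {5:p}
drop 7:s onto {6:u}
ground layer = {0:q, 1:r}
drop-orders for the pieces not yet dropped (sum over which currently-grounded one goes next):
  1 to go: {7} 1
  2 to go: {6,7} 1
  3 to go: {5,6,7} 1
  4 to go: {3,5,6,7} 1  {4,5,6,7} 1
  5 to go: {3,4,5,6,7} 2
  6 to go: {2,3,4,5,6,7} 2
  if 0:q drops first: 2 orders
  if 1:r drops first: 2 orders
heap linearizations: 4

4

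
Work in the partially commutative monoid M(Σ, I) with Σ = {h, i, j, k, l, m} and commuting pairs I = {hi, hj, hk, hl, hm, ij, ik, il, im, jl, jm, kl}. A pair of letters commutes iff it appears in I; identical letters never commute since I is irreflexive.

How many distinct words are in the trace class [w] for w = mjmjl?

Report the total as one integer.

drop 0:m onto floor
drop 1:j onto floor
drop 2:m onto {0:m}
drop 3:j onto {1:j}
drop 4:l onto {2:m}
ground layer = {0:m, 1:j}
drop-orders for the pieces not yet dropped (sum over which currently-grounded one goes next):
  1 to go: {3} 1  {4} 1
  2 to go: {1,3} 1  {2,4} 1  {3,4} 2
  3 to go: {0,2,4} 1  {1,3,4} 3  {2,3,4} 3
  if 0:m drops first: 6 orders
  if 1:j drops first: 4 orders
heap linearizations: 10

10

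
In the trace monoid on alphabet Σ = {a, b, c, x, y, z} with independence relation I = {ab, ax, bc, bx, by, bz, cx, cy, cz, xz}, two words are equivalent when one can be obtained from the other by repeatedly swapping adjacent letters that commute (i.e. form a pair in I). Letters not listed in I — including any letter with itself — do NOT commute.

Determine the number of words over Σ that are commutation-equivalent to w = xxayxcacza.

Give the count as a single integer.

96

piece 0:x — minimal
piece 1:x rests on {0:x}
piece 2:a — minimal
piece 3:y rests on {1:x, 2:a}
piece 4:x rests on {3:y}
piece 5:c rests on {2:a}
piece 6:a rests on {3:y, 5:c}
piece 7:c rests on {6:a}
piece 8:z rests on {6:a}
piece 9:a rests on {7:c, 8:z}
minimal pieces: {0:x, 2:a}
ways to finish when only these pieces remain (= sum over removing one remaining piece with nothing left below it):
  1 left: {4}→1  {9}→1
  2 left: {4,9}→2  {7,9}→1  {8,9}→1
  3 left: {4,7,9}→3  {4,8,9}→3  {7,8,9}→2
  4 left: {4,7,8,9}→8  {6,7,8,9}→2
  5 left: {4,6,7,8,9}→10  {5,6,7,8,9}→2
  6 left: {3,4,6,7,8,9}→10  {4,5,6,7,8,9}→12
  7 left: {1,3,4,6,7,8,9}→10  {3,4,5,6,7,8,9}→22
  8 left: {0,1,3,4,6,7,8,9}→10  {1,3,4,5,6,7,8,9}→32  {2,3,4,5,6,7,8,9}→22
  placing 0:x first → 54 extensions
  placing 2:a first → 42 extensions
total linear extensions = 96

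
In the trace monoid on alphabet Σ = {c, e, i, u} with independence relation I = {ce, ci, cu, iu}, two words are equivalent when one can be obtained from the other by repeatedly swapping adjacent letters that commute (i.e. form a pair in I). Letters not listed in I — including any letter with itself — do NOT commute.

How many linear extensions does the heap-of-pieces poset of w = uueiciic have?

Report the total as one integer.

28

drop 0:u onto floor
drop 1:u onto {0:u}
drop 2:e onto {1:u}
drop 3:i onto {2:e}
drop 4:c onto floor
drop 5:i onto {3:i}
drop 6:i onto {5:i}
drop 7:c onto {4:c}
ground layer = {0:u, 4:c}
drop-orders for the pieces not yet dropped (sum over which currently-grounded one goes next):
  1 to go: {6} 1  {7} 1
  2 to go: {4,7} 1  {5,6} 1  {6,7} 2
  3 to go: {3,5,6} 1  {4,6,7} 3  {5,6,7} 3
  4 to go: {2,3,5,6} 1  {3,5,6,7} 4  {4,5,6,7} 6
  5 to go: {1,2,3,5,6} 1  {2,3,5,6,7} 5  {3,4,5,6,7} 10
  6 to go: {0,1,2,3,5,6} 1  {1,2,3,5,6,7} 6  {2,3,4,5,6,7} 15
  if 0:u drops first: 21 orders
  if 4:c drops first: 7 orders
heap linearizations: 28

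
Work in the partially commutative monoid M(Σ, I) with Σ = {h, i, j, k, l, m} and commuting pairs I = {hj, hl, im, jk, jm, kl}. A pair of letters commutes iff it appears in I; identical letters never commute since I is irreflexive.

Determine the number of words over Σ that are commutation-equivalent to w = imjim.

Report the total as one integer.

drop 0:i onto floor
drop 1:m onto floor
drop 2:j onto {0:i}
drop 3:i onto {2:j}
drop 4:m onto {1:m}
ground layer = {0:i, 1:m}
drop-orders for the pieces not yet dropped (sum over which currently-grounded one goes next):
  1 to go: {3} 1  {4} 1
  2 to go: {1,4} 1  {2,3} 1  {3,4} 2
  3 to go: {0,2,3} 1  {1,3,4} 3  {2,3,4} 3
  if 0:i drops first: 6 orders
  if 1:m drops first: 4 orders
heap linearizations: 10

10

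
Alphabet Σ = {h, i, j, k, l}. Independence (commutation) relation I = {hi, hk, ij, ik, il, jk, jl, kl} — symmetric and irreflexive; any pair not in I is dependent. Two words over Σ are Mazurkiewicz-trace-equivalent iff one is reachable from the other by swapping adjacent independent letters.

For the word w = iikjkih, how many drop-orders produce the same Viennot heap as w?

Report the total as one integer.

piece 0:i — minimal
piece 1:i rests on {0:i}
piece 2:k — minimal
piece 3:j — minimal
piece 4:k rests on {2:k}
piece 5:i rests on {1:i}
piece 6:h rests on {3:j}
minimal pieces: {0:i, 2:k, 3:j}
ways to finish when only these pieces remain (= sum over removing one remaining piece with nothing left below it):
  1 left: {4}→1  {5}→1  {6}→1
  2 left: {1,5}→1  {2,4}→1  {3,6}→1  {4,5}→2  {4,6}→2  {5,6}→2
  3 left: {0,1,5}→1  {1,4,5}→3  {1,5,6}→3  {2,4,5}→3  {2,4,6}→3  {3,4,6}→3  {3,5,6}→3  {4,5,6}→6
  4 left: {0,1,4,5}→4  {0,1,5,6}→4  {1,2,4,5}→6  {1,3,5,6}→6  {1,4,5,6}→12  {2,3,4,6}→6  {2,4,5,6}→12  {3,4,5,6}→12
  5 left: {0,1,2,4,5}→10  {0,1,3,5,6}→10  {0,1,4,5,6}→20  {1,2,4,5,6}→30  {1,3,4,5,6}→30  {2,3,4,5,6}→30
  placing 0:i first → 90 extensions
  placing 2:k first → 60 extensions
  placing 3:j first → 60 extensions
total linear extensions = 210

210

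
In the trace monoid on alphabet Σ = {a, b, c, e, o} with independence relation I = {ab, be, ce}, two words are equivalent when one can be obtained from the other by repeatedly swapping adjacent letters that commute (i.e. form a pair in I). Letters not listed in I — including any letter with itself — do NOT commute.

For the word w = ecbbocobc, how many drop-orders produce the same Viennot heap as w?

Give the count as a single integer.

#0=e has no predecessor
#1=c has no predecessor
#2=b depends on [1:c]
#3=b depends on [2:b]
#4=o depends on [0:e, 3:b]
#5=c depends on [4:o]
#6=o depends on [5:c]
#7=b depends on [6:o]
#8=c depends on [7:b]
sources: [0:e, 1:c]
N(rest) = Σ N(rest − s) over sources s of rest; N(one piece) = 1:
  size 1 → [8]=1
  size 2 → [7,8]=1
  size 3 → [6,7,8]=1
  size 4 → [5,6,7,8]=1
  size 5 → [4,5,6,7,8]=1
  size 6 → [0,4,5,6,7,8]=1  [3,4,5,6,7,8]=1
  size 7 → [0,3,4,5,6,7,8]=2  [2,3,4,5,6,7,8]=1
  first=0(e) contributes 1
  first=1(c) contributes 3
|[w]| = 4

4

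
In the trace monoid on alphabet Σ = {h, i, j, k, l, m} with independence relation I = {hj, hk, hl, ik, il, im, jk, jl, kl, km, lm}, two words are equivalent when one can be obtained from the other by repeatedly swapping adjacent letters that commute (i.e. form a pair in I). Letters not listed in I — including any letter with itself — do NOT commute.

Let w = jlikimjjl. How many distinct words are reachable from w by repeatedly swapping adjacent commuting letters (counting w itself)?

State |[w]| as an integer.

756

0(j) covers ∅
1(l) covers ∅
2(i) covers 0:j
3(k) covers ∅
4(i) covers 2:i
5(m) covers 0:j
6(j) covers 4:i, 5:m
7(j) covers 6:j
8(l) covers 1:l
floor of heap: 0:j, 1:l, 3:k
completions by unplaced set U, small U first (add the entries for U minus each lowest piece of U):
  |U|=1: {3}:1  {7}:1  {8}:1
  |U|=2: {1,8}:1  {3,7}:2  {3,8}:2  {6,7}:1  {7,8}:2
  |U|=3: {1,3,8}:3  {1,7,8}:3  {3,6,7}:3  {3,7,8}:6  {4,6,7}:1  {5,6,7}:1  {6,7,8}:3
  |U|=4: {1,3,7,8}:12  {1,6,7,8}:6  {2,4,6,7}:1  {3,4,6,7}:4  {3,5,6,7}:4  {3,6,7,8}:12  {4,5,6,7}:2  {4,6,7,8}:4  {5,6,7,8}:4
  |U|=5: {1,3,6,7,8}:30  {1,4,6,7,8}:10  {1,5,6,7,8}:10  {2,3,4,6,7}:5  {2,4,5,6,7}:3  {2,4,6,7,8}:5  {3,4,5,6,7}:10  {3,4,6,7,8}:20  {3,5,6,7,8}:20  {4,5,6,7,8}:10
  |U|=6: {0,2,4,5,6,7}:3  {1,2,4,6,7,8}:15  {1,3,4,6,7,8}:60  {1,3,5,6,7,8}:60  {1,4,5,6,7,8}:30  {2,3,4,5,6,7}:18  {2,3,4,6,7,8}:30  {2,4,5,6,7,8}:18  {3,4,5,6,7,8}:60
  |U|=7: {0,2,3,4,5,6,7}:21  {0,2,4,5,6,7,8}:21  {1,2,3,4,6,7,8}:105  {1,2,4,5,6,7,8}:63  {1,3,4,5,6,7,8}:210  {2,3,4,5,6,7,8}:126
  start at 0(j): 504
  start at 1(l): 168
  start at 3(k): 84
sum over floor = 756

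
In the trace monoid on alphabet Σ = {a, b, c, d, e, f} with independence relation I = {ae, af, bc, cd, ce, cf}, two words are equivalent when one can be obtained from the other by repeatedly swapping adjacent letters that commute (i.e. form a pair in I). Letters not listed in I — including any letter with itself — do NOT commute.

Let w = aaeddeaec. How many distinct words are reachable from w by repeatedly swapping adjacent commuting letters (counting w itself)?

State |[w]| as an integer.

18

0(a) covers ∅
1(a) covers 0:a
2(e) covers ∅
3(d) covers 1:a, 2:e
4(d) covers 3:d
5(e) covers 4:d
6(a) covers 4:d
7(e) covers 5:e
8(c) covers 6:a
floor of heap: 0:a, 2:e
completions by unplaced set U, small U first (add the entries for U minus each lowest piece of U):
  |U|=1: {7}:1  {8}:1
  |U|=2: {5,7}:1  {6,8}:1  {7,8}:2
  |U|=3: {5,7,8}:3  {6,7,8}:3
  |U|=4: {5,6,7,8}:6
  |U|=5: {4,5,6,7,8}:6
  |U|=6: {3,4,5,6,7,8}:6
  |U|=7: {1,3,4,5,6,7,8}:6  {2,3,4,5,6,7,8}:6
  start at 0(a): 12
  start at 2(e): 6
sum over floor = 18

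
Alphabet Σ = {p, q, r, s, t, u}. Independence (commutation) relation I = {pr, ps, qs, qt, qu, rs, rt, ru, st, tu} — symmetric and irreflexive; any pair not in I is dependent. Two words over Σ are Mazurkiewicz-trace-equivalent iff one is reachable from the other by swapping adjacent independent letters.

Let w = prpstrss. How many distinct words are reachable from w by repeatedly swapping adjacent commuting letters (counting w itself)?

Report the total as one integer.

560

#0=p has no predecessor
#1=r has no predecessor
#2=p depends on [0:p]
#3=s has no predecessor
#4=t depends on [2:p]
#5=r depends on [1:r]
#6=s depends on [3:s]
#7=s depends on [6:s]
sources: [0:p, 1:r, 3:s]
N(rest) = Σ N(rest − s) over sources s of rest; N(one piece) = 1:
  size 1 → [4]=1  [5]=1  [7]=1
  size 2 → [1,5]=1  [2,4]=1  [4,5]=2  [4,7]=2  [5,7]=2  [6,7]=1
  size 3 → [0,2,4]=1  [1,4,5]=3  [1,5,7]=3  [2,4,5]=3  [2,4,7]=3  [3,6,7]=1  [4,5,7]=6  [4,6,7]=3  [5,6,7]=3
  size 4 → [0,2,4,5]=4  [0,2,4,7]=4  [1,2,4,5]=6  [1,4,5,7]=12  [1,5,6,7]=6  [2,4,5,7]=12  [2,4,6,7]=6  [3,4,6,7]=4  [3,5,6,7]=4  [4,5,6,7]=12
  size 5 → [0,1,2,4,5]=10  [0,2,4,5,7]=20  [0,2,4,6,7]=10  [1,2,4,5,7]=30  [1,3,5,6,7]=10  [1,4,5,6,7]=30  [2,3,4,6,7]=10  [2,4,5,6,7]=30  [3,4,5,6,7]=20
  size 6 → [0,1,2,4,5,7]=60  [0,2,3,4,6,7]=20  [0,2,4,5,6,7]=60  [1,2,4,5,6,7]=90  [1,3,4,5,6,7]=60  [2,3,4,5,6,7]=60
  first=0(p) contributes 210
  first=1(r) contributes 140
  first=3(s) contributes 210
|[w]| = 560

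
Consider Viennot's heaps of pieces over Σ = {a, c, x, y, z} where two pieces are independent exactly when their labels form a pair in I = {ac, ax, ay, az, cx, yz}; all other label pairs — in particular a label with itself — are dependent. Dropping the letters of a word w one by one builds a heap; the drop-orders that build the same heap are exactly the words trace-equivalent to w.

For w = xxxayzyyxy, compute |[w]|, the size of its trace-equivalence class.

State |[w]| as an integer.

piece 0:x — minimal
piece 1:x rests on {0:x}
piece 2:x rests on {1:x}
piece 3:a — minimal
piece 4:y rests on {2:x}
piece 5:z rests on {2:x}
piece 6:y rests on {4:y}
piece 7:y rests on {6:y}
piece 8:x rests on {5:z, 7:y}
piece 9:y rests on {8:x}
minimal pieces: {0:x, 3:a}
ways to finish when only these pieces remain (= sum over removing one remaining piece with nothing left below it):
  1 left: {3}→1  {9}→1
  2 left: {3,9}→2  {8,9}→1
  3 left: {3,8,9}→3  {5,8,9}→1  {7,8,9}→1
  4 left: {3,5,8,9}→4  {3,7,8,9}→4  {5,7,8,9}→2  {6,7,8,9}→1
  5 left: {3,5,7,8,9}→10  {3,6,7,8,9}→5  {4,6,7,8,9}→1  {5,6,7,8,9}→3
  6 left: {3,4,6,7,8,9}→6  {3,5,6,7,8,9}→18  {4,5,6,7,8,9}→4
  7 left: {2,4,5,6,7,8,9}→4  {3,4,5,6,7,8,9}→28
  8 left: {1,2,4,5,6,7,8,9}→4  {2,3,4,5,6,7,8,9}→32
  placing 0:x first → 36 extensions
  placing 3:a first → 4 extensions
total linear extensions = 40

40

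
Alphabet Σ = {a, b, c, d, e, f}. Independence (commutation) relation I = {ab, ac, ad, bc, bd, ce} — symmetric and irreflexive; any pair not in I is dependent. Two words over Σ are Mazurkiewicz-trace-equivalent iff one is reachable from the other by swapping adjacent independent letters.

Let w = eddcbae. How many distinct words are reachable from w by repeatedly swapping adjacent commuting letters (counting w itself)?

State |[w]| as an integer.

#0=e has no predecessor
#1=d depends on [0:e]
#2=d depends on [1:d]
#3=c depends on [2:d]
#4=b depends on [0:e]
#5=a depends on [0:e]
#6=e depends on [2:d, 4:b, 5:a]
sources: [0:e]
N(rest) = Σ N(rest − s) over sources s of rest; N(one piece) = 1:
  size 1 → [3]=1  [6]=1
  size 2 → [3,6]=2  [4,6]=1  [5,6]=1
  size 3 → [2,3,6]=2  [3,4,6]=3  [3,5,6]=3  [4,5,6]=2
  size 4 → [1,2,3,6]=2  [2,3,4,6]=5  [2,3,5,6]=5  [3,4,5,6]=8
  size 5 → [1,2,3,4,6]=7  [1,2,3,5,6]=7  [2,3,4,5,6]=18
  first=0(e) contributes 32

32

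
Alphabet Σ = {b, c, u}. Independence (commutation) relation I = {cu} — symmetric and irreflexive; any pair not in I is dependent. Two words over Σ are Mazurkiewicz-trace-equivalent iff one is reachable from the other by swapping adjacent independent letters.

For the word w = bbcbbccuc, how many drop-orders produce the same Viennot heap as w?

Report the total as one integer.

#0=b has no predecessor
#1=b depends on [0:b]
#2=c depends on [1:b]
#3=b depends on [2:c]
#4=b depends on [3:b]
#5=c depends on [4:b]
#6=c depends on [5:c]
#7=u depends on [4:b]
#8=c depends on [6:c]
sources: [0:b]
N(rest) = Σ N(rest − s) over sources s of rest; N(one piece) = 1:
  size 1 → [7]=1  [8]=1
  size 2 → [6,8]=1  [7,8]=2
  size 3 → [5,6,8]=1  [6,7,8]=3
  size 4 → [5,6,7,8]=4
  size 5 → [4,5,6,7,8]=4
  size 6 → [3,4,5,6,7,8]=4
  size 7 → [2,3,4,5,6,7,8]=4
  first=0(b) contributes 4

4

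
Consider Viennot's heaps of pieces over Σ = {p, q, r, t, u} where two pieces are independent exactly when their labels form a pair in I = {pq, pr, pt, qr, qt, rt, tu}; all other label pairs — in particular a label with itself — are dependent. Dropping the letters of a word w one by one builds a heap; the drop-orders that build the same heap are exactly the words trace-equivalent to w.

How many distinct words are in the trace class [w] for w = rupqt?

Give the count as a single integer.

piece 0:r — minimal
piece 1:u rests on {0:r}
piece 2:p rests on {1:u}
piece 3:q rests on {1:u}
piece 4:t — minimal
minimal pieces: {0:r, 4:t}
ways to finish when only these pieces remain (= sum over removing one remaining piece with nothing left below it):
  1 left: {2}→1  {3}→1  {4}→1
  2 left: {2,3}→2  {2,4}→2  {3,4}→2
  3 left: {1,2,3}→2  {2,3,4}→6
  placing 0:r first → 8 extensions
  placing 4:t first → 2 extensions
total linear extensions = 10

10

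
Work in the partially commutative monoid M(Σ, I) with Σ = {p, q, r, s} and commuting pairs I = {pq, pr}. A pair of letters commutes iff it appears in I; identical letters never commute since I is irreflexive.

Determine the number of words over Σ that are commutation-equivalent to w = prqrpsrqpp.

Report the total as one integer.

60

piece 0:p — minimal
piece 1:r — minimal
piece 2:q rests on {1:r}
piece 3:r rests on {2:q}
piece 4:p rests on {0:p}
piece 5:s rests on {3:r, 4:p}
piece 6:r rests on {5:s}
piece 7:q rests on {6:r}
piece 8:p rests on {5:s}
piece 9:p rests on {8:p}
minimal pieces: {0:p, 1:r}
ways to finish when only these pieces remain (= sum over removing one remaining piece with nothing left below it):
  1 left: {7}→1  {9}→1
  2 left: {6,7}→1  {7,9}→2  {8,9}→1
  3 left: {6,7,9}→3  {7,8,9}→3
  4 left: {6,7,8,9}→6
  5 left: {5,6,7,8,9}→6
  6 left: {3,5,6,7,8,9}→6  {4,5,6,7,8,9}→6
  7 left: {0,4,5,6,7,8,9}→6  {2,3,5,6,7,8,9}→6  {3,4,5,6,7,8,9}→12
  8 left: {0,3,4,5,6,7,8,9}→18  {1,2,3,5,6,7,8,9}→6  {2,3,4,5,6,7,8,9}→18
  placing 0:p first → 24 extensions
  placing 1:r first → 36 extensions
total linear extensions = 60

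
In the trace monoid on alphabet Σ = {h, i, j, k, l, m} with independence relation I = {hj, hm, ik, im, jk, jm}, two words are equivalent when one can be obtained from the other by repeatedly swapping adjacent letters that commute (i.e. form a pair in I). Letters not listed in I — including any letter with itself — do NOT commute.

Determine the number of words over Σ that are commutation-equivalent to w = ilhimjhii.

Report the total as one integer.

#0=i has no predecessor
#1=l depends on [0:i]
#2=h depends on [1:l]
#3=i depends on [2:h]
#4=m depends on [1:l]
#5=j depends on [3:i]
#6=h depends on [3:i]
#7=i depends on [5:j, 6:h]
#8=i depends on [7:i]
sources: [0:i]
N(rest) = Σ N(rest − s) over sources s of rest; N(one piece) = 1:
  size 1 → [4]=1  [8]=1
  size 2 → [4,8]=2  [7,8]=1
  size 3 → [4,7,8]=3  [5,7,8]=1  [6,7,8]=1
  size 4 → [4,5,7,8]=4  [4,6,7,8]=4  [5,6,7,8]=2
  size 5 → [3,5,6,7,8]=2  [4,5,6,7,8]=10
  size 6 → [2,3,5,6,7,8]=2  [3,4,5,6,7,8]=12
  size 7 → [2,3,4,5,6,7,8]=14
  first=0(i) contributes 14

14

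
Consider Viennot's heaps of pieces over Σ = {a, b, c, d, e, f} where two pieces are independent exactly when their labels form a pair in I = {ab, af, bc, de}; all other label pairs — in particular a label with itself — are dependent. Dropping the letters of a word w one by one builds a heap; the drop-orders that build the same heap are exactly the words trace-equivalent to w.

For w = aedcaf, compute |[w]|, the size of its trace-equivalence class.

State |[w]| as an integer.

#0=a has no predecessor
#1=e depends on [0:a]
#2=d depends on [0:a]
#3=c depends on [1:e, 2:d]
#4=a depends on [3:c]
#5=f depends on [3:c]
sources: [0:a]
N(rest) = Σ N(rest − s) over sources s of rest; N(one piece) = 1:
  size 1 → [4]=1  [5]=1
  size 2 → [4,5]=2
  size 3 → [3,4,5]=2
  size 4 → [1,3,4,5]=2  [2,3,4,5]=2
  first=0(a) contributes 4

4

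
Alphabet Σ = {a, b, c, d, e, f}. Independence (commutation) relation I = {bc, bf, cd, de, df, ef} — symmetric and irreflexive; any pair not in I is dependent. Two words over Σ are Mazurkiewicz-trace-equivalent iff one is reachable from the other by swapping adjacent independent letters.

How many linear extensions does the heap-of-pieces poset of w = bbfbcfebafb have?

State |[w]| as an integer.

80

0(b) covers ∅
1(b) covers 0:b
2(f) covers ∅
3(b) covers 1:b
4(c) covers 2:f
5(f) covers 4:c
6(e) covers 3:b, 4:c
7(b) covers 6:e
8(a) covers 5:f, 7:b
9(f) covers 8:a
10(b) covers 8:a
floor of heap: 0:b, 2:f
completions by unplaced set U, small U first (add the entries for U minus each lowest piece of U):
  |U|=1: {9}:1  {10}:1
  |U|=2: {9,10}:2
  |U|=3: {8,9,10}:2
  |U|=4: {5,8,9,10}:2  {7,8,9,10}:2
  |U|=5: {5,7,8,9,10}:4  {6,7,8,9,10}:2
  |U|=6: {3,6,7,8,9,10}:2  {5,6,7,8,9,10}:6
  |U|=7: {1,3,6,7,8,9,10}:2  {3,5,6,7,8,9,10}:8  {4,5,6,7,8,9,10}:6
  |U|=8: {0,1,3,6,7,8,9,10}:2  {1,3,5,6,7,8,9,10}:10  {2,4,5,6,7,8,9,10}:6  {3,4,5,6,7,8,9,10}:14
  |U|=9: {0,1,3,5,6,7,8,9,10}:12  {1,3,4,5,6,7,8,9,10}:24  {2,3,4,5,6,7,8,9,10}:20
  start at 0(b): 44
  start at 2(f): 36
sum over floor = 80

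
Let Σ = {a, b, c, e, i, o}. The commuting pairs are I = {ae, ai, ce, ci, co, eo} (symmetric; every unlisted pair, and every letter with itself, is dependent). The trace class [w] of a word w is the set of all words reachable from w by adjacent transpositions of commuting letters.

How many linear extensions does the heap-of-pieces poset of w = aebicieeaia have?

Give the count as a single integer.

drop 0:a onto floor
drop 1:e onto floor
drop 2:b onto {0:a, 1:e}
drop 3:i onto {2:b}
drop 4:c onto {2:b}
drop 5:i onto {3:i}
drop 6:e onto {5:i}
drop 7:e onto {6:e}
drop 8:a onto {4:c}
drop 9:i onto {7:e}
drop 10:a onto {8:a}
ground layer = {0:a, 1:e}
drop-orders for the pieces not yet dropped (sum over which currently-grounded one goes next):
  1 to go: {9} 1  {10} 1
  2 to go: {7,9} 1  {8,10} 1  {9,10} 2
  3 to go: {4,8,10} 1  {6,7,9} 1  {7,9,10} 3  {8,9,10} 3
  4 to go: {4,8,9,10} 4  {5,6,7,9} 1  {6,7,9,10} 4  {7,8,9,10} 6
  5 to go: {3,5,6,7,9} 1  {4,7,8,9,10} 10  {5,6,7,9,10} 5  {6,7,8,9,10} 10
  6 to go: {3,5,6,7,9,10} 6  {4,6,7,8,9,10} 20  {5,6,7,8,9,10} 15
  7 to go: {3,5,6,7,8,9,10} 21  {4,5,6,7,8,9,10} 35
  8 to go: {3,4,5,6,7,8,9,10} 56
  9 to go: {2,3,4,5,6,7,8,9,10} 56
  if 0:a drops first: 56 orders
  if 1:e drops first: 56 orders
heap linearizations: 112

112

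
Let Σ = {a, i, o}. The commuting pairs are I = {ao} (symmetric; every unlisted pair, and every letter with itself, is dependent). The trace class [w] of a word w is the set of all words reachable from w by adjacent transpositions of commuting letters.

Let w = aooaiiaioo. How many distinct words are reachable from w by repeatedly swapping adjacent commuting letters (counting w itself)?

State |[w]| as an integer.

piece 0:a — minimal
piece 1:o — minimal
piece 2:o rests on {1:o}
piece 3:a rests on {0:a}
piece 4:i rests on {2:o, 3:a}
piece 5:i rests on {4:i}
piece 6:a rests on {5:i}
piece 7:i rests on {6:a}
piece 8:o rests on {7:i}
piece 9:o rests on {8:o}
minimal pieces: {0:a, 1:o}
ways to finish when only these pieces remain (= sum over removing one remaining piece with nothing left below it):
  1 left: {9}→1
  2 left: {8,9}→1
  3 left: {7,8,9}→1
  4 left: {6,7,8,9}→1
  5 left: {5,6,7,8,9}→1
  6 left: {4,5,6,7,8,9}→1
  7 left: {2,4,5,6,7,8,9}→1  {3,4,5,6,7,8,9}→1
  8 left: {0,3,4,5,6,7,8,9}→1  {1,2,4,5,6,7,8,9}→1  {2,3,4,5,6,7,8,9}→2
  placing 0:a first → 3 extensions
  placing 1:o first → 3 extensions
total linear extensions = 6

6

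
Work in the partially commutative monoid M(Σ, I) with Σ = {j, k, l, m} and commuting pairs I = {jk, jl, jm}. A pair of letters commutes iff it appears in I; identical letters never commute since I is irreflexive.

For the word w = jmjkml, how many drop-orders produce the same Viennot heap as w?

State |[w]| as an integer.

15

drop 0:j onto floor
drop 1:m onto floor
drop 2:j onto {0:j}
drop 3:k onto {1:m}
drop 4:m onto {3:k}
drop 5:l onto {4:m}
ground layer = {0:j, 1:m}
drop-orders for the pieces not yet dropped (sum over which currently-grounded one goes next):
  1 to go: {2} 1  {5} 1
  2 to go: {0,2} 1  {2,5} 2  {4,5} 1
  3 to go: {0,2,5} 3  {2,4,5} 3  {3,4,5} 1
  4 to go: {0,2,4,5} 6  {1,3,4,5} 1  {2,3,4,5} 4
  if 0:j drops first: 5 orders
  if 1:m drops first: 10 orders
heap linearizations: 15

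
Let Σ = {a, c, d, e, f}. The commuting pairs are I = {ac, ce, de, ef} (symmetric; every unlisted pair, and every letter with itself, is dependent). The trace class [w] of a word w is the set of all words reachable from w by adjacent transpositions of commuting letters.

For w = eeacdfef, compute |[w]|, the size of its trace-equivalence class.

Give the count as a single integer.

17

#0=e has no predecessor
#1=e depends on [0:e]
#2=a depends on [1:e]
#3=c has no predecessor
#4=d depends on [2:a, 3:c]
#5=f depends on [4:d]
#6=e depends on [2:a]
#7=f depends on [5:f]
sources: [0:e, 3:c]
N(rest) = Σ N(rest − s) over sources s of rest; N(one piece) = 1:
  size 1 → [6]=1  [7]=1
  size 2 → [5,7]=1  [6,7]=2
  size 3 → [4,5,7]=1  [5,6,7]=3
  size 4 → [3,4,5,7]=1  [4,5,6,7]=4
  size 5 → [2,4,5,6,7]=4  [3,4,5,6,7]=5
  size 6 → [1,2,4,5,6,7]=4  [2,3,4,5,6,7]=9
  first=0(e) contributes 13
  first=3(c) contributes 4
|[w]| = 17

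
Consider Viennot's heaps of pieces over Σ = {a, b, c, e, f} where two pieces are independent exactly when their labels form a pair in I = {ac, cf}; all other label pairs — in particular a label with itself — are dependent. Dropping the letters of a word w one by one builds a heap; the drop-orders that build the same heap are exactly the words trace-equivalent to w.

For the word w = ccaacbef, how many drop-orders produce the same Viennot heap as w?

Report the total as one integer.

0(c) covers ∅
1(c) covers 0:c
2(a) covers ∅
3(a) covers 2:a
4(c) covers 1:c
5(b) covers 3:a, 4:c
6(e) covers 5:b
7(f) covers 6:e
floor of heap: 0:c, 2:a
completions by unplaced set U, small U first (add the entries for U minus each lowest piece of U):
  |U|=1: {7}:1
  |U|=2: {6,7}:1
  |U|=3: {5,6,7}:1
  |U|=4: {3,5,6,7}:1  {4,5,6,7}:1
  |U|=5: {1,4,5,6,7}:1  {2,3,5,6,7}:1  {3,4,5,6,7}:2
  |U|=6: {0,1,4,5,6,7}:1  {1,3,4,5,6,7}:3  {2,3,4,5,6,7}:3
  start at 0(c): 6
  start at 2(a): 4
sum over floor = 10

10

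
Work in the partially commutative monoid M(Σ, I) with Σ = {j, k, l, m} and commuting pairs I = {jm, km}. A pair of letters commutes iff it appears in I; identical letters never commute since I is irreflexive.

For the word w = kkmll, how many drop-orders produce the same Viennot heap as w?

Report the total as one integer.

3

0(k) covers ∅
1(k) covers 0:k
2(m) covers ∅
3(l) covers 1:k, 2:m
4(l) covers 3:l
floor of heap: 0:k, 2:m
completions by unplaced set U, small U first (add the entries for U minus each lowest piece of U):
  |U|=1: {4}:1
  |U|=2: {3,4}:1
  |U|=3: {1,3,4}:1  {2,3,4}:1
  start at 0(k): 2
  start at 2(m): 1
sum over floor = 3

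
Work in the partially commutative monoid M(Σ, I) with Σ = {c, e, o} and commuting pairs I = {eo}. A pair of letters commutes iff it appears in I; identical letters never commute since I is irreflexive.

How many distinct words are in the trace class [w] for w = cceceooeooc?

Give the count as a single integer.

15

drop 0:c onto floor
drop 1:c onto {0:c}
drop 2:e onto {1:c}
drop 3:c onto {2:e}
drop 4:e onto {3:c}
drop 5:o onto {3:c}
drop 6:o onto {5:o}
drop 7:e onto {4:e}
drop 8:o onto {6:o}
drop 9:o onto {8:o}
drop 10:c onto {7:e, 9:o}
ground layer = {0:c}
drop-orders for the pieces not yet dropped (sum over which currently-grounded one goes next):
  1 to go: {10} 1
  2 to go: {7,10} 1  {9,10} 1
  3 to go: {4,7,10} 1  {7,9,10} 2  {8,9,10} 1
  4 to go: {4,7,9,10} 3  {6,8,9,10} 1  {7,8,9,10} 3
  5 to go: {4,7,8,9,10} 6  {5,6,8,9,10} 1  {6,7,8,9,10} 4
  6 to go: {4,6,7,8,9,10} 10  {5,6,7,8,9,10} 5
  7 to go: {4,5,6,7,8,9,10} 15
  8 to go: {3,4,5,6,7,8,9,10} 15
  9 to go: {2,3,4,5,6,7,8,9,10} 15
  if 0:c drops first: 15 orders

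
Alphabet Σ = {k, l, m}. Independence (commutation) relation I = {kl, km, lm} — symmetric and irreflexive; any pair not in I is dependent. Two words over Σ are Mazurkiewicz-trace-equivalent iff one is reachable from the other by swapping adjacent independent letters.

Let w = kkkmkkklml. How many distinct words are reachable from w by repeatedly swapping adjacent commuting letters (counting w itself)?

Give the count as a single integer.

1260

0(k) covers ∅
1(k) covers 0:k
2(k) covers 1:k
3(m) covers ∅
4(k) covers 2:k
5(k) covers 4:k
6(k) covers 5:k
7(l) covers ∅
8(m) covers 3:m
9(l) covers 7:l
floor of heap: 0:k, 3:m, 7:l
completions by unplaced set U, small U first (add the entries for U minus each lowest piece of U):
  |U|=1: {6}:1  {8}:1  {9}:1
  |U|=2: {3,8}:1  {5,6}:1  {6,8}:2  {6,9}:2  {7,9}:1  {8,9}:2
  |U|=3: {3,6,8}:3  {3,8,9}:3  {4,5,6}:1  {5,6,8}:3  {5,6,9}:3  {6,7,9}:3  {6,8,9}:6  {7,8,9}:3
  |U|=4: {2,4,5,6}:1  {3,5,6,8}:6  {3,6,8,9}:12  {3,7,8,9}:6  {4,5,6,8}:4  {4,5,6,9}:4  {5,6,7,9}:6  {5,6,8,9}:12  {6,7,8,9}:12
  |U|=5: {1,2,4,5,6}:1  {2,4,5,6,8}:5  {2,4,5,6,9}:5  {3,4,5,6,8}:10  {3,5,6,8,9}:30  {3,6,7,8,9}:30  {4,5,6,7,9}:10  {4,5,6,8,9}:20  {5,6,7,8,9}:30
  |U|=6: {0,1,2,4,5,6}:1  {1,2,4,5,6,8}:6  {1,2,4,5,6,9}:6  {2,3,4,5,6,8}:15  {2,4,5,6,7,9}:15  {2,4,5,6,8,9}:30  {3,4,5,6,8,9}:60  {3,5,6,7,8,9}:90  {4,5,6,7,8,9}:60
  |U|=7: {0,1,2,4,5,6,8}:7  {0,1,2,4,5,6,9}:7  {1,2,3,4,5,6,8}:21  {1,2,4,5,6,7,9}:21  {1,2,4,5,6,8,9}:42  {2,3,4,5,6,8,9}:105  {2,4,5,6,7,8,9}:105  {3,4,5,6,7,8,9}:210
  |U|=8: {0,1,2,3,4,5,6,8}:28  {0,1,2,4,5,6,7,9}:28  {0,1,2,4,5,6,8,9}:56  {1,2,3,4,5,6,8,9}:168  {1,2,4,5,6,7,8,9}:168  {2,3,4,5,6,7,8,9}:420
  start at 0(k): 756
  start at 3(m): 252
  start at 7(l): 252
sum over floor = 1260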